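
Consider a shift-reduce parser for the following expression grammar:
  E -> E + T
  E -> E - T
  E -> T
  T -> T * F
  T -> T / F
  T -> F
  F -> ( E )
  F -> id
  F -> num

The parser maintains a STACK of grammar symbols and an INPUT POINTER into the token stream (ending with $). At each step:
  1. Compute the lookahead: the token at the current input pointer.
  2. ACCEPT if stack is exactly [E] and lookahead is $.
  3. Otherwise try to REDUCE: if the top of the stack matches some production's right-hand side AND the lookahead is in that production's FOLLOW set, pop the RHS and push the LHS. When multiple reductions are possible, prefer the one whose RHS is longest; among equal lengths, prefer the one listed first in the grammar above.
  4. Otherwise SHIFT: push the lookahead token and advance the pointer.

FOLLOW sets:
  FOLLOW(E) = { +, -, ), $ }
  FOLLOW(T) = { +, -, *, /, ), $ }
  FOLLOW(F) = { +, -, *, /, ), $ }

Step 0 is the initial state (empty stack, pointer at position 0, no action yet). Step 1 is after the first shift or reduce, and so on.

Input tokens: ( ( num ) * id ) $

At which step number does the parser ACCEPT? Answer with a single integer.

Answer: 19

Derivation:
Step 1: shift (. Stack=[(] ptr=1 lookahead=( remaining=[( num ) * id ) $]
Step 2: shift (. Stack=[( (] ptr=2 lookahead=num remaining=[num ) * id ) $]
Step 3: shift num. Stack=[( ( num] ptr=3 lookahead=) remaining=[) * id ) $]
Step 4: reduce F->num. Stack=[( ( F] ptr=3 lookahead=) remaining=[) * id ) $]
Step 5: reduce T->F. Stack=[( ( T] ptr=3 lookahead=) remaining=[) * id ) $]
Step 6: reduce E->T. Stack=[( ( E] ptr=3 lookahead=) remaining=[) * id ) $]
Step 7: shift ). Stack=[( ( E )] ptr=4 lookahead=* remaining=[* id ) $]
Step 8: reduce F->( E ). Stack=[( F] ptr=4 lookahead=* remaining=[* id ) $]
Step 9: reduce T->F. Stack=[( T] ptr=4 lookahead=* remaining=[* id ) $]
Step 10: shift *. Stack=[( T *] ptr=5 lookahead=id remaining=[id ) $]
Step 11: shift id. Stack=[( T * id] ptr=6 lookahead=) remaining=[) $]
Step 12: reduce F->id. Stack=[( T * F] ptr=6 lookahead=) remaining=[) $]
Step 13: reduce T->T * F. Stack=[( T] ptr=6 lookahead=) remaining=[) $]
Step 14: reduce E->T. Stack=[( E] ptr=6 lookahead=) remaining=[) $]
Step 15: shift ). Stack=[( E )] ptr=7 lookahead=$ remaining=[$]
Step 16: reduce F->( E ). Stack=[F] ptr=7 lookahead=$ remaining=[$]
Step 17: reduce T->F. Stack=[T] ptr=7 lookahead=$ remaining=[$]
Step 18: reduce E->T. Stack=[E] ptr=7 lookahead=$ remaining=[$]
Step 19: accept. Stack=[E] ptr=7 lookahead=$ remaining=[$]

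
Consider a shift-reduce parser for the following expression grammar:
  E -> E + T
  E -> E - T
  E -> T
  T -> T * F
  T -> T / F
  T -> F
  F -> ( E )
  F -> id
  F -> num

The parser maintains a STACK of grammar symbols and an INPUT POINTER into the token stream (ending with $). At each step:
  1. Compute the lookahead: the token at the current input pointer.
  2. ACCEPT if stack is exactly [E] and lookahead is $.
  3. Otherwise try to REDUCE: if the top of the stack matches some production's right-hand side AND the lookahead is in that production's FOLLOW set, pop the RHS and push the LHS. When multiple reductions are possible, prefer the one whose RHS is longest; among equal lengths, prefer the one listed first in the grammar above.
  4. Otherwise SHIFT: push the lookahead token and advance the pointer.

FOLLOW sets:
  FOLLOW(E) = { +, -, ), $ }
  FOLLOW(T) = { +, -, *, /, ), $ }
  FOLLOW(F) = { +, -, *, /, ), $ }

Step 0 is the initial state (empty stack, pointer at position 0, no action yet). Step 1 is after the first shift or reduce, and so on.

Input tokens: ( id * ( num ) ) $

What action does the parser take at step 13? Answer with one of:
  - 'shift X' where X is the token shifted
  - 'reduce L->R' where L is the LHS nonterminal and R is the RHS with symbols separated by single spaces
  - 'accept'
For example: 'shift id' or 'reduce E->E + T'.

Step 1: shift (. Stack=[(] ptr=1 lookahead=id remaining=[id * ( num ) ) $]
Step 2: shift id. Stack=[( id] ptr=2 lookahead=* remaining=[* ( num ) ) $]
Step 3: reduce F->id. Stack=[( F] ptr=2 lookahead=* remaining=[* ( num ) ) $]
Step 4: reduce T->F. Stack=[( T] ptr=2 lookahead=* remaining=[* ( num ) ) $]
Step 5: shift *. Stack=[( T *] ptr=3 lookahead=( remaining=[( num ) ) $]
Step 6: shift (. Stack=[( T * (] ptr=4 lookahead=num remaining=[num ) ) $]
Step 7: shift num. Stack=[( T * ( num] ptr=5 lookahead=) remaining=[) ) $]
Step 8: reduce F->num. Stack=[( T * ( F] ptr=5 lookahead=) remaining=[) ) $]
Step 9: reduce T->F. Stack=[( T * ( T] ptr=5 lookahead=) remaining=[) ) $]
Step 10: reduce E->T. Stack=[( T * ( E] ptr=5 lookahead=) remaining=[) ) $]
Step 11: shift ). Stack=[( T * ( E )] ptr=6 lookahead=) remaining=[) $]
Step 12: reduce F->( E ). Stack=[( T * F] ptr=6 lookahead=) remaining=[) $]
Step 13: reduce T->T * F. Stack=[( T] ptr=6 lookahead=) remaining=[) $]

Answer: reduce T->T * F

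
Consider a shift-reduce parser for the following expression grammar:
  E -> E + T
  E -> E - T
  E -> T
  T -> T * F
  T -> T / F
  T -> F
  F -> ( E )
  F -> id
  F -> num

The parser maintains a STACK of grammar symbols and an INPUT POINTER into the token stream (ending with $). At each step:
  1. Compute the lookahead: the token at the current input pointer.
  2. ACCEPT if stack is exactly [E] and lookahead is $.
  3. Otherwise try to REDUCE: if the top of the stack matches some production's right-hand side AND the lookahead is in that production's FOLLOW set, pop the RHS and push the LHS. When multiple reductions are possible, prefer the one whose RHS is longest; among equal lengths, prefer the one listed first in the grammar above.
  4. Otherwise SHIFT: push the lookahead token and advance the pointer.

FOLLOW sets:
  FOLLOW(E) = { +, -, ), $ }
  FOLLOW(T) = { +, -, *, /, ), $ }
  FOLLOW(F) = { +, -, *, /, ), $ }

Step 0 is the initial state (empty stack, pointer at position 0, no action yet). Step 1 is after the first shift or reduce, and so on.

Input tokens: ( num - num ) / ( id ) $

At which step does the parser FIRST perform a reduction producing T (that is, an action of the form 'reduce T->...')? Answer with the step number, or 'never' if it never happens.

Step 1: shift (. Stack=[(] ptr=1 lookahead=num remaining=[num - num ) / ( id ) $]
Step 2: shift num. Stack=[( num] ptr=2 lookahead=- remaining=[- num ) / ( id ) $]
Step 3: reduce F->num. Stack=[( F] ptr=2 lookahead=- remaining=[- num ) / ( id ) $]
Step 4: reduce T->F. Stack=[( T] ptr=2 lookahead=- remaining=[- num ) / ( id ) $]

Answer: 4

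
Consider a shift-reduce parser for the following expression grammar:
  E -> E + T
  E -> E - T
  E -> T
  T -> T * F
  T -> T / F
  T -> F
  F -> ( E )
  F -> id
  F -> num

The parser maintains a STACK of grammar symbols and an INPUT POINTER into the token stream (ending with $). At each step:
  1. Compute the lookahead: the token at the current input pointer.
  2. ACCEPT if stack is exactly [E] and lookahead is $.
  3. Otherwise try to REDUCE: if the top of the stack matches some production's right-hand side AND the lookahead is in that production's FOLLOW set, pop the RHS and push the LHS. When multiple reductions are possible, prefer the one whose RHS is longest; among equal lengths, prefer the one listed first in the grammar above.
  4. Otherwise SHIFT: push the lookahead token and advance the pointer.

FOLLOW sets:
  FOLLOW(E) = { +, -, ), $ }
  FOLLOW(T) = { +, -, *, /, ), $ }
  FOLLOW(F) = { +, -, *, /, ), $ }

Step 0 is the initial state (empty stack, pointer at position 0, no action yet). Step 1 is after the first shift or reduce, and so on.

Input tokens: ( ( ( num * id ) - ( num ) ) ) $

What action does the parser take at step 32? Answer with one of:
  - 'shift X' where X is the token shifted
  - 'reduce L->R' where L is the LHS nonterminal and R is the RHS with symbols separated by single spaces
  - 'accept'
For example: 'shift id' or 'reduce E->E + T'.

Step 1: shift (. Stack=[(] ptr=1 lookahead=( remaining=[( ( num * id ) - ( num ) ) ) $]
Step 2: shift (. Stack=[( (] ptr=2 lookahead=( remaining=[( num * id ) - ( num ) ) ) $]
Step 3: shift (. Stack=[( ( (] ptr=3 lookahead=num remaining=[num * id ) - ( num ) ) ) $]
Step 4: shift num. Stack=[( ( ( num] ptr=4 lookahead=* remaining=[* id ) - ( num ) ) ) $]
Step 5: reduce F->num. Stack=[( ( ( F] ptr=4 lookahead=* remaining=[* id ) - ( num ) ) ) $]
Step 6: reduce T->F. Stack=[( ( ( T] ptr=4 lookahead=* remaining=[* id ) - ( num ) ) ) $]
Step 7: shift *. Stack=[( ( ( T *] ptr=5 lookahead=id remaining=[id ) - ( num ) ) ) $]
Step 8: shift id. Stack=[( ( ( T * id] ptr=6 lookahead=) remaining=[) - ( num ) ) ) $]
Step 9: reduce F->id. Stack=[( ( ( T * F] ptr=6 lookahead=) remaining=[) - ( num ) ) ) $]
Step 10: reduce T->T * F. Stack=[( ( ( T] ptr=6 lookahead=) remaining=[) - ( num ) ) ) $]
Step 11: reduce E->T. Stack=[( ( ( E] ptr=6 lookahead=) remaining=[) - ( num ) ) ) $]
Step 12: shift ). Stack=[( ( ( E )] ptr=7 lookahead=- remaining=[- ( num ) ) ) $]
Step 13: reduce F->( E ). Stack=[( ( F] ptr=7 lookahead=- remaining=[- ( num ) ) ) $]
Step 14: reduce T->F. Stack=[( ( T] ptr=7 lookahead=- remaining=[- ( num ) ) ) $]
Step 15: reduce E->T. Stack=[( ( E] ptr=7 lookahead=- remaining=[- ( num ) ) ) $]
Step 16: shift -. Stack=[( ( E -] ptr=8 lookahead=( remaining=[( num ) ) ) $]
Step 17: shift (. Stack=[( ( E - (] ptr=9 lookahead=num remaining=[num ) ) ) $]
Step 18: shift num. Stack=[( ( E - ( num] ptr=10 lookahead=) remaining=[) ) ) $]
Step 19: reduce F->num. Stack=[( ( E - ( F] ptr=10 lookahead=) remaining=[) ) ) $]
Step 20: reduce T->F. Stack=[( ( E - ( T] ptr=10 lookahead=) remaining=[) ) ) $]
Step 21: reduce E->T. Stack=[( ( E - ( E] ptr=10 lookahead=) remaining=[) ) ) $]
Step 22: shift ). Stack=[( ( E - ( E )] ptr=11 lookahead=) remaining=[) ) $]
Step 23: reduce F->( E ). Stack=[( ( E - F] ptr=11 lookahead=) remaining=[) ) $]
Step 24: reduce T->F. Stack=[( ( E - T] ptr=11 lookahead=) remaining=[) ) $]
Step 25: reduce E->E - T. Stack=[( ( E] ptr=11 lookahead=) remaining=[) ) $]
Step 26: shift ). Stack=[( ( E )] ptr=12 lookahead=) remaining=[) $]
Step 27: reduce F->( E ). Stack=[( F] ptr=12 lookahead=) remaining=[) $]
Step 28: reduce T->F. Stack=[( T] ptr=12 lookahead=) remaining=[) $]
Step 29: reduce E->T. Stack=[( E] ptr=12 lookahead=) remaining=[) $]
Step 30: shift ). Stack=[( E )] ptr=13 lookahead=$ remaining=[$]
Step 31: reduce F->( E ). Stack=[F] ptr=13 lookahead=$ remaining=[$]
Step 32: reduce T->F. Stack=[T] ptr=13 lookahead=$ remaining=[$]

Answer: reduce T->F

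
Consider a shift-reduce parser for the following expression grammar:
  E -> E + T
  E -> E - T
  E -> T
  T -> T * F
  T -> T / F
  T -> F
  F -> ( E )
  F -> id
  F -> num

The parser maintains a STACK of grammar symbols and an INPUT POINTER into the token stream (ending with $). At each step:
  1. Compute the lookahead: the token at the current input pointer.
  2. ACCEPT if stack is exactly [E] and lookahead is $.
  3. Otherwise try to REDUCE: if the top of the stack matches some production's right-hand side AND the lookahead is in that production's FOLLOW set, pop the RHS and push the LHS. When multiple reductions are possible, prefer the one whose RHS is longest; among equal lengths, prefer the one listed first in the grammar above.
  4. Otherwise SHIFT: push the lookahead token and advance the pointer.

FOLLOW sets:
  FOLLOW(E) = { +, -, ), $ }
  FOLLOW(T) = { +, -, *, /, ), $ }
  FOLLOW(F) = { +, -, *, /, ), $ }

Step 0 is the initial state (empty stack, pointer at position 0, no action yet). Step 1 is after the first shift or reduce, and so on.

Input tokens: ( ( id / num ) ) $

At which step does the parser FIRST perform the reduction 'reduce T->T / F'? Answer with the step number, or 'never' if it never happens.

Step 1: shift (. Stack=[(] ptr=1 lookahead=( remaining=[( id / num ) ) $]
Step 2: shift (. Stack=[( (] ptr=2 lookahead=id remaining=[id / num ) ) $]
Step 3: shift id. Stack=[( ( id] ptr=3 lookahead=/ remaining=[/ num ) ) $]
Step 4: reduce F->id. Stack=[( ( F] ptr=3 lookahead=/ remaining=[/ num ) ) $]
Step 5: reduce T->F. Stack=[( ( T] ptr=3 lookahead=/ remaining=[/ num ) ) $]
Step 6: shift /. Stack=[( ( T /] ptr=4 lookahead=num remaining=[num ) ) $]
Step 7: shift num. Stack=[( ( T / num] ptr=5 lookahead=) remaining=[) ) $]
Step 8: reduce F->num. Stack=[( ( T / F] ptr=5 lookahead=) remaining=[) ) $]
Step 9: reduce T->T / F. Stack=[( ( T] ptr=5 lookahead=) remaining=[) ) $]

Answer: 9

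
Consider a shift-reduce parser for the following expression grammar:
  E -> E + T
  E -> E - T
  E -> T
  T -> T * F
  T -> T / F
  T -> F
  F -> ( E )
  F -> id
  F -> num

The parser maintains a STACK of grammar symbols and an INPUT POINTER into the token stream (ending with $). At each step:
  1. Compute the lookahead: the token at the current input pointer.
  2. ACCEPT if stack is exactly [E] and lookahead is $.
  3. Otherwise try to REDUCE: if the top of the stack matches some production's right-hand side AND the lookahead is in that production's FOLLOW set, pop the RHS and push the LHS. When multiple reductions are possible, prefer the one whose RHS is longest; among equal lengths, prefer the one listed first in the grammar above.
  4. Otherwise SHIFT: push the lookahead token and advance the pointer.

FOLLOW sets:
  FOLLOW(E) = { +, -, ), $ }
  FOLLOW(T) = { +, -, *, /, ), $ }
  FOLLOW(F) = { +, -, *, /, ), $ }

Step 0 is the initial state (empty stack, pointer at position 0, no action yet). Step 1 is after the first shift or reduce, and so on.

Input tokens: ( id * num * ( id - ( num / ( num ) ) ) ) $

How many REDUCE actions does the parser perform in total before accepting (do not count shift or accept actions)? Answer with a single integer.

Answer: 24

Derivation:
Step 1: shift (. Stack=[(] ptr=1 lookahead=id remaining=[id * num * ( id - ( num / ( num ) ) ) ) $]
Step 2: shift id. Stack=[( id] ptr=2 lookahead=* remaining=[* num * ( id - ( num / ( num ) ) ) ) $]
Step 3: reduce F->id. Stack=[( F] ptr=2 lookahead=* remaining=[* num * ( id - ( num / ( num ) ) ) ) $]
Step 4: reduce T->F. Stack=[( T] ptr=2 lookahead=* remaining=[* num * ( id - ( num / ( num ) ) ) ) $]
Step 5: shift *. Stack=[( T *] ptr=3 lookahead=num remaining=[num * ( id - ( num / ( num ) ) ) ) $]
Step 6: shift num. Stack=[( T * num] ptr=4 lookahead=* remaining=[* ( id - ( num / ( num ) ) ) ) $]
Step 7: reduce F->num. Stack=[( T * F] ptr=4 lookahead=* remaining=[* ( id - ( num / ( num ) ) ) ) $]
Step 8: reduce T->T * F. Stack=[( T] ptr=4 lookahead=* remaining=[* ( id - ( num / ( num ) ) ) ) $]
Step 9: shift *. Stack=[( T *] ptr=5 lookahead=( remaining=[( id - ( num / ( num ) ) ) ) $]
Step 10: shift (. Stack=[( T * (] ptr=6 lookahead=id remaining=[id - ( num / ( num ) ) ) ) $]
Step 11: shift id. Stack=[( T * ( id] ptr=7 lookahead=- remaining=[- ( num / ( num ) ) ) ) $]
Step 12: reduce F->id. Stack=[( T * ( F] ptr=7 lookahead=- remaining=[- ( num / ( num ) ) ) ) $]
Step 13: reduce T->F. Stack=[( T * ( T] ptr=7 lookahead=- remaining=[- ( num / ( num ) ) ) ) $]
Step 14: reduce E->T. Stack=[( T * ( E] ptr=7 lookahead=- remaining=[- ( num / ( num ) ) ) ) $]
Step 15: shift -. Stack=[( T * ( E -] ptr=8 lookahead=( remaining=[( num / ( num ) ) ) ) $]
Step 16: shift (. Stack=[( T * ( E - (] ptr=9 lookahead=num remaining=[num / ( num ) ) ) ) $]
Step 17: shift num. Stack=[( T * ( E - ( num] ptr=10 lookahead=/ remaining=[/ ( num ) ) ) ) $]
Step 18: reduce F->num. Stack=[( T * ( E - ( F] ptr=10 lookahead=/ remaining=[/ ( num ) ) ) ) $]
Step 19: reduce T->F. Stack=[( T * ( E - ( T] ptr=10 lookahead=/ remaining=[/ ( num ) ) ) ) $]
Step 20: shift /. Stack=[( T * ( E - ( T /] ptr=11 lookahead=( remaining=[( num ) ) ) ) $]
Step 21: shift (. Stack=[( T * ( E - ( T / (] ptr=12 lookahead=num remaining=[num ) ) ) ) $]
Step 22: shift num. Stack=[( T * ( E - ( T / ( num] ptr=13 lookahead=) remaining=[) ) ) ) $]
Step 23: reduce F->num. Stack=[( T * ( E - ( T / ( F] ptr=13 lookahead=) remaining=[) ) ) ) $]
Step 24: reduce T->F. Stack=[( T * ( E - ( T / ( T] ptr=13 lookahead=) remaining=[) ) ) ) $]
Step 25: reduce E->T. Stack=[( T * ( E - ( T / ( E] ptr=13 lookahead=) remaining=[) ) ) ) $]
Step 26: shift ). Stack=[( T * ( E - ( T / ( E )] ptr=14 lookahead=) remaining=[) ) ) $]
Step 27: reduce F->( E ). Stack=[( T * ( E - ( T / F] ptr=14 lookahead=) remaining=[) ) ) $]
Step 28: reduce T->T / F. Stack=[( T * ( E - ( T] ptr=14 lookahead=) remaining=[) ) ) $]
Step 29: reduce E->T. Stack=[( T * ( E - ( E] ptr=14 lookahead=) remaining=[) ) ) $]
Step 30: shift ). Stack=[( T * ( E - ( E )] ptr=15 lookahead=) remaining=[) ) $]
Step 31: reduce F->( E ). Stack=[( T * ( E - F] ptr=15 lookahead=) remaining=[) ) $]
Step 32: reduce T->F. Stack=[( T * ( E - T] ptr=15 lookahead=) remaining=[) ) $]
Step 33: reduce E->E - T. Stack=[( T * ( E] ptr=15 lookahead=) remaining=[) ) $]
Step 34: shift ). Stack=[( T * ( E )] ptr=16 lookahead=) remaining=[) $]
Step 35: reduce F->( E ). Stack=[( T * F] ptr=16 lookahead=) remaining=[) $]
Step 36: reduce T->T * F. Stack=[( T] ptr=16 lookahead=) remaining=[) $]
Step 37: reduce E->T. Stack=[( E] ptr=16 lookahead=) remaining=[) $]
Step 38: shift ). Stack=[( E )] ptr=17 lookahead=$ remaining=[$]
Step 39: reduce F->( E ). Stack=[F] ptr=17 lookahead=$ remaining=[$]
Step 40: reduce T->F. Stack=[T] ptr=17 lookahead=$ remaining=[$]
Step 41: reduce E->T. Stack=[E] ptr=17 lookahead=$ remaining=[$]
Step 42: accept. Stack=[E] ptr=17 lookahead=$ remaining=[$]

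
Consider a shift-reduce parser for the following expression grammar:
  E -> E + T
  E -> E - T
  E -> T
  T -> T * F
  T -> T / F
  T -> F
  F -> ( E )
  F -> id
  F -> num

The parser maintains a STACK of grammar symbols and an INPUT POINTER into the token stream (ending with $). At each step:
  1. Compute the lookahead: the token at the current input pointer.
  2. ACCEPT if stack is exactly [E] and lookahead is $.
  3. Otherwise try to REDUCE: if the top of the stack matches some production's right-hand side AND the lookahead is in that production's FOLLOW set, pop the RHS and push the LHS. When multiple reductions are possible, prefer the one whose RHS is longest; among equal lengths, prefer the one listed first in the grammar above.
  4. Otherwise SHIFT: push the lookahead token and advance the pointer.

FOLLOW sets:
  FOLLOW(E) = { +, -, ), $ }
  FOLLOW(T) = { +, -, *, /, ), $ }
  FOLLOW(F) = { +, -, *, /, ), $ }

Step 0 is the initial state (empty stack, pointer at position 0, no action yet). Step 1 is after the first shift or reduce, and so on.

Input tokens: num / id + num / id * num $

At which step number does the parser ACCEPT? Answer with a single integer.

Step 1: shift num. Stack=[num] ptr=1 lookahead=/ remaining=[/ id + num / id * num $]
Step 2: reduce F->num. Stack=[F] ptr=1 lookahead=/ remaining=[/ id + num / id * num $]
Step 3: reduce T->F. Stack=[T] ptr=1 lookahead=/ remaining=[/ id + num / id * num $]
Step 4: shift /. Stack=[T /] ptr=2 lookahead=id remaining=[id + num / id * num $]
Step 5: shift id. Stack=[T / id] ptr=3 lookahead=+ remaining=[+ num / id * num $]
Step 6: reduce F->id. Stack=[T / F] ptr=3 lookahead=+ remaining=[+ num / id * num $]
Step 7: reduce T->T / F. Stack=[T] ptr=3 lookahead=+ remaining=[+ num / id * num $]
Step 8: reduce E->T. Stack=[E] ptr=3 lookahead=+ remaining=[+ num / id * num $]
Step 9: shift +. Stack=[E +] ptr=4 lookahead=num remaining=[num / id * num $]
Step 10: shift num. Stack=[E + num] ptr=5 lookahead=/ remaining=[/ id * num $]
Step 11: reduce F->num. Stack=[E + F] ptr=5 lookahead=/ remaining=[/ id * num $]
Step 12: reduce T->F. Stack=[E + T] ptr=5 lookahead=/ remaining=[/ id * num $]
Step 13: shift /. Stack=[E + T /] ptr=6 lookahead=id remaining=[id * num $]
Step 14: shift id. Stack=[E + T / id] ptr=7 lookahead=* remaining=[* num $]
Step 15: reduce F->id. Stack=[E + T / F] ptr=7 lookahead=* remaining=[* num $]
Step 16: reduce T->T / F. Stack=[E + T] ptr=7 lookahead=* remaining=[* num $]
Step 17: shift *. Stack=[E + T *] ptr=8 lookahead=num remaining=[num $]
Step 18: shift num. Stack=[E + T * num] ptr=9 lookahead=$ remaining=[$]
Step 19: reduce F->num. Stack=[E + T * F] ptr=9 lookahead=$ remaining=[$]
Step 20: reduce T->T * F. Stack=[E + T] ptr=9 lookahead=$ remaining=[$]
Step 21: reduce E->E + T. Stack=[E] ptr=9 lookahead=$ remaining=[$]
Step 22: accept. Stack=[E] ptr=9 lookahead=$ remaining=[$]

Answer: 22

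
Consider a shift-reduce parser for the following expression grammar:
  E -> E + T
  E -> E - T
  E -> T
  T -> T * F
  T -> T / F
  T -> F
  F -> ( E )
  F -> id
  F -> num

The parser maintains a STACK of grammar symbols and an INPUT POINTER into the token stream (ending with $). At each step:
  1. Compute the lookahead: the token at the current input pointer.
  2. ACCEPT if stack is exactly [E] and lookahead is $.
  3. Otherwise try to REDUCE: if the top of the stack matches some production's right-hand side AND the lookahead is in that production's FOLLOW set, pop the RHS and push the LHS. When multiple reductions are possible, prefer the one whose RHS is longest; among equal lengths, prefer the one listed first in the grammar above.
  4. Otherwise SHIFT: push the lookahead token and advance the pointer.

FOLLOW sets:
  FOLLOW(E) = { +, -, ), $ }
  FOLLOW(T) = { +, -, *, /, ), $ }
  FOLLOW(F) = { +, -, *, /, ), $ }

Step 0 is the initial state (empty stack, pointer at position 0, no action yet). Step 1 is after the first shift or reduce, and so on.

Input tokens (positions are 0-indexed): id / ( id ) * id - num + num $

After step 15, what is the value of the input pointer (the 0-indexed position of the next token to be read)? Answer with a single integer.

Answer: 7

Derivation:
Step 1: shift id. Stack=[id] ptr=1 lookahead=/ remaining=[/ ( id ) * id - num + num $]
Step 2: reduce F->id. Stack=[F] ptr=1 lookahead=/ remaining=[/ ( id ) * id - num + num $]
Step 3: reduce T->F. Stack=[T] ptr=1 lookahead=/ remaining=[/ ( id ) * id - num + num $]
Step 4: shift /. Stack=[T /] ptr=2 lookahead=( remaining=[( id ) * id - num + num $]
Step 5: shift (. Stack=[T / (] ptr=3 lookahead=id remaining=[id ) * id - num + num $]
Step 6: shift id. Stack=[T / ( id] ptr=4 lookahead=) remaining=[) * id - num + num $]
Step 7: reduce F->id. Stack=[T / ( F] ptr=4 lookahead=) remaining=[) * id - num + num $]
Step 8: reduce T->F. Stack=[T / ( T] ptr=4 lookahead=) remaining=[) * id - num + num $]
Step 9: reduce E->T. Stack=[T / ( E] ptr=4 lookahead=) remaining=[) * id - num + num $]
Step 10: shift ). Stack=[T / ( E )] ptr=5 lookahead=* remaining=[* id - num + num $]
Step 11: reduce F->( E ). Stack=[T / F] ptr=5 lookahead=* remaining=[* id - num + num $]
Step 12: reduce T->T / F. Stack=[T] ptr=5 lookahead=* remaining=[* id - num + num $]
Step 13: shift *. Stack=[T *] ptr=6 lookahead=id remaining=[id - num + num $]
Step 14: shift id. Stack=[T * id] ptr=7 lookahead=- remaining=[- num + num $]
Step 15: reduce F->id. Stack=[T * F] ptr=7 lookahead=- remaining=[- num + num $]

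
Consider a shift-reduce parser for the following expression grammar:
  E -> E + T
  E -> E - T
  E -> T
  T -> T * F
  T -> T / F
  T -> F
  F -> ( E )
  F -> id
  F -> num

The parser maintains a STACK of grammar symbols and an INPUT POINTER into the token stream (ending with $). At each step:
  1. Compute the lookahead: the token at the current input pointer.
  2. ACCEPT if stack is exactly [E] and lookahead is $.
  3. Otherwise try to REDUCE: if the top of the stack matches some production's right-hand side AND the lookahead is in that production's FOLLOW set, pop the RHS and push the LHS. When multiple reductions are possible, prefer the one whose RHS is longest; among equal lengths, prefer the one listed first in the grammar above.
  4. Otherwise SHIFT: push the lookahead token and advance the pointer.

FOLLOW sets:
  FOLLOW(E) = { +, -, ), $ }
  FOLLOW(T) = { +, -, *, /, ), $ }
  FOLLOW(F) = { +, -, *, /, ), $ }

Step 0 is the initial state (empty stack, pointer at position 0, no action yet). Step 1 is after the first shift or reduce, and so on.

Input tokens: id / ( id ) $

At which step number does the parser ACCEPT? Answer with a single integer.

Step 1: shift id. Stack=[id] ptr=1 lookahead=/ remaining=[/ ( id ) $]
Step 2: reduce F->id. Stack=[F] ptr=1 lookahead=/ remaining=[/ ( id ) $]
Step 3: reduce T->F. Stack=[T] ptr=1 lookahead=/ remaining=[/ ( id ) $]
Step 4: shift /. Stack=[T /] ptr=2 lookahead=( remaining=[( id ) $]
Step 5: shift (. Stack=[T / (] ptr=3 lookahead=id remaining=[id ) $]
Step 6: shift id. Stack=[T / ( id] ptr=4 lookahead=) remaining=[) $]
Step 7: reduce F->id. Stack=[T / ( F] ptr=4 lookahead=) remaining=[) $]
Step 8: reduce T->F. Stack=[T / ( T] ptr=4 lookahead=) remaining=[) $]
Step 9: reduce E->T. Stack=[T / ( E] ptr=4 lookahead=) remaining=[) $]
Step 10: shift ). Stack=[T / ( E )] ptr=5 lookahead=$ remaining=[$]
Step 11: reduce F->( E ). Stack=[T / F] ptr=5 lookahead=$ remaining=[$]
Step 12: reduce T->T / F. Stack=[T] ptr=5 lookahead=$ remaining=[$]
Step 13: reduce E->T. Stack=[E] ptr=5 lookahead=$ remaining=[$]
Step 14: accept. Stack=[E] ptr=5 lookahead=$ remaining=[$]

Answer: 14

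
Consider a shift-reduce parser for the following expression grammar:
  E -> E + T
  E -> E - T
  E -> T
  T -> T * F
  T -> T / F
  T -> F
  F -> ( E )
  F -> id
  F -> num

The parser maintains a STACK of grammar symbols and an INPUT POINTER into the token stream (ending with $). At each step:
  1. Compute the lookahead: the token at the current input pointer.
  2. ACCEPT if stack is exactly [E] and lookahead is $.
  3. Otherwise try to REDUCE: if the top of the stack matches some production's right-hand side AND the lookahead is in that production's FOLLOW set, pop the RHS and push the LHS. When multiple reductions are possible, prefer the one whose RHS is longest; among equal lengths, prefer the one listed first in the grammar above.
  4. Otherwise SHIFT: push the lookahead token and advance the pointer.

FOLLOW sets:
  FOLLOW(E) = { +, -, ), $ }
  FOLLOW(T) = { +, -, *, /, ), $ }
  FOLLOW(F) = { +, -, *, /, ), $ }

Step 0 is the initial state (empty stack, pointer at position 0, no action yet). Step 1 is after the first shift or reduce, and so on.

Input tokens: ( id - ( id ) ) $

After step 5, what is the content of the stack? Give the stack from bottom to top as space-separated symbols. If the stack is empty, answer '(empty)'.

Answer: ( E

Derivation:
Step 1: shift (. Stack=[(] ptr=1 lookahead=id remaining=[id - ( id ) ) $]
Step 2: shift id. Stack=[( id] ptr=2 lookahead=- remaining=[- ( id ) ) $]
Step 3: reduce F->id. Stack=[( F] ptr=2 lookahead=- remaining=[- ( id ) ) $]
Step 4: reduce T->F. Stack=[( T] ptr=2 lookahead=- remaining=[- ( id ) ) $]
Step 5: reduce E->T. Stack=[( E] ptr=2 lookahead=- remaining=[- ( id ) ) $]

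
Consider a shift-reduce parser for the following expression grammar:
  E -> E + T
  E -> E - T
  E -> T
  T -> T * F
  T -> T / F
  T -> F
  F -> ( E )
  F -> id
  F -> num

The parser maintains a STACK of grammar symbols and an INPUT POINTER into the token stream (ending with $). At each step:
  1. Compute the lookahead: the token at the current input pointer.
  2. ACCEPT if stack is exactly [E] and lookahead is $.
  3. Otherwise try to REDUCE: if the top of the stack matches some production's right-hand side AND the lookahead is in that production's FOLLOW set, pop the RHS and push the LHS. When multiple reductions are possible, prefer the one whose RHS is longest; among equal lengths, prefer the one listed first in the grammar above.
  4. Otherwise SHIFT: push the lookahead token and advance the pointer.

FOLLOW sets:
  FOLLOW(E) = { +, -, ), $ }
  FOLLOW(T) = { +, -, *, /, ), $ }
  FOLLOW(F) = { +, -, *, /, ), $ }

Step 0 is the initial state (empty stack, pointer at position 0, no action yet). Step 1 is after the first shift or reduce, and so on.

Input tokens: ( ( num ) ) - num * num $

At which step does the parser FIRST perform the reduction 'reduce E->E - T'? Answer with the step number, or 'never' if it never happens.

Step 1: shift (. Stack=[(] ptr=1 lookahead=( remaining=[( num ) ) - num * num $]
Step 2: shift (. Stack=[( (] ptr=2 lookahead=num remaining=[num ) ) - num * num $]
Step 3: shift num. Stack=[( ( num] ptr=3 lookahead=) remaining=[) ) - num * num $]
Step 4: reduce F->num. Stack=[( ( F] ptr=3 lookahead=) remaining=[) ) - num * num $]
Step 5: reduce T->F. Stack=[( ( T] ptr=3 lookahead=) remaining=[) ) - num * num $]
Step 6: reduce E->T. Stack=[( ( E] ptr=3 lookahead=) remaining=[) ) - num * num $]
Step 7: shift ). Stack=[( ( E )] ptr=4 lookahead=) remaining=[) - num * num $]
Step 8: reduce F->( E ). Stack=[( F] ptr=4 lookahead=) remaining=[) - num * num $]
Step 9: reduce T->F. Stack=[( T] ptr=4 lookahead=) remaining=[) - num * num $]
Step 10: reduce E->T. Stack=[( E] ptr=4 lookahead=) remaining=[) - num * num $]
Step 11: shift ). Stack=[( E )] ptr=5 lookahead=- remaining=[- num * num $]
Step 12: reduce F->( E ). Stack=[F] ptr=5 lookahead=- remaining=[- num * num $]
Step 13: reduce T->F. Stack=[T] ptr=5 lookahead=- remaining=[- num * num $]
Step 14: reduce E->T. Stack=[E] ptr=5 lookahead=- remaining=[- num * num $]
Step 15: shift -. Stack=[E -] ptr=6 lookahead=num remaining=[num * num $]
Step 16: shift num. Stack=[E - num] ptr=7 lookahead=* remaining=[* num $]
Step 17: reduce F->num. Stack=[E - F] ptr=7 lookahead=* remaining=[* num $]
Step 18: reduce T->F. Stack=[E - T] ptr=7 lookahead=* remaining=[* num $]
Step 19: shift *. Stack=[E - T *] ptr=8 lookahead=num remaining=[num $]
Step 20: shift num. Stack=[E - T * num] ptr=9 lookahead=$ remaining=[$]
Step 21: reduce F->num. Stack=[E - T * F] ptr=9 lookahead=$ remaining=[$]
Step 22: reduce T->T * F. Stack=[E - T] ptr=9 lookahead=$ remaining=[$]
Step 23: reduce E->E - T. Stack=[E] ptr=9 lookahead=$ remaining=[$]

Answer: 23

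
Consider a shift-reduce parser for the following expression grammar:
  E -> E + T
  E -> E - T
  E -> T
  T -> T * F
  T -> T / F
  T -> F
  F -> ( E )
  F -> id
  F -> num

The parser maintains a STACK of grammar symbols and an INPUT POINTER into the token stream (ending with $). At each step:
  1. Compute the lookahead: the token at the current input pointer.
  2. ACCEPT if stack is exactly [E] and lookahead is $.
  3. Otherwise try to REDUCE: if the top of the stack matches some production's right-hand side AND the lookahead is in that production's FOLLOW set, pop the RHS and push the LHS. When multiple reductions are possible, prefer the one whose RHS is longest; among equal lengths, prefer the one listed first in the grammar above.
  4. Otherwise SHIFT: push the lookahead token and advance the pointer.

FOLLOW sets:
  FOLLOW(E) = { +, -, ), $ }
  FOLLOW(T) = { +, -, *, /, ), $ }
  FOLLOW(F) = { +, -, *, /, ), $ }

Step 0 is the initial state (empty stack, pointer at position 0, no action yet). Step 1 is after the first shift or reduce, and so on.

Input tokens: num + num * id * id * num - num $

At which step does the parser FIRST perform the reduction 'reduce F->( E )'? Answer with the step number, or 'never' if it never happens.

Step 1: shift num. Stack=[num] ptr=1 lookahead=+ remaining=[+ num * id * id * num - num $]
Step 2: reduce F->num. Stack=[F] ptr=1 lookahead=+ remaining=[+ num * id * id * num - num $]
Step 3: reduce T->F. Stack=[T] ptr=1 lookahead=+ remaining=[+ num * id * id * num - num $]
Step 4: reduce E->T. Stack=[E] ptr=1 lookahead=+ remaining=[+ num * id * id * num - num $]
Step 5: shift +. Stack=[E +] ptr=2 lookahead=num remaining=[num * id * id * num - num $]
Step 6: shift num. Stack=[E + num] ptr=3 lookahead=* remaining=[* id * id * num - num $]
Step 7: reduce F->num. Stack=[E + F] ptr=3 lookahead=* remaining=[* id * id * num - num $]
Step 8: reduce T->F. Stack=[E + T] ptr=3 lookahead=* remaining=[* id * id * num - num $]
Step 9: shift *. Stack=[E + T *] ptr=4 lookahead=id remaining=[id * id * num - num $]
Step 10: shift id. Stack=[E + T * id] ptr=5 lookahead=* remaining=[* id * num - num $]
Step 11: reduce F->id. Stack=[E + T * F] ptr=5 lookahead=* remaining=[* id * num - num $]
Step 12: reduce T->T * F. Stack=[E + T] ptr=5 lookahead=* remaining=[* id * num - num $]
Step 13: shift *. Stack=[E + T *] ptr=6 lookahead=id remaining=[id * num - num $]
Step 14: shift id. Stack=[E + T * id] ptr=7 lookahead=* remaining=[* num - num $]
Step 15: reduce F->id. Stack=[E + T * F] ptr=7 lookahead=* remaining=[* num - num $]
Step 16: reduce T->T * F. Stack=[E + T] ptr=7 lookahead=* remaining=[* num - num $]
Step 17: shift *. Stack=[E + T *] ptr=8 lookahead=num remaining=[num - num $]
Step 18: shift num. Stack=[E + T * num] ptr=9 lookahead=- remaining=[- num $]
Step 19: reduce F->num. Stack=[E + T * F] ptr=9 lookahead=- remaining=[- num $]
Step 20: reduce T->T * F. Stack=[E + T] ptr=9 lookahead=- remaining=[- num $]
Step 21: reduce E->E + T. Stack=[E] ptr=9 lookahead=- remaining=[- num $]
Step 22: shift -. Stack=[E -] ptr=10 lookahead=num remaining=[num $]
Step 23: shift num. Stack=[E - num] ptr=11 lookahead=$ remaining=[$]
Step 24: reduce F->num. Stack=[E - F] ptr=11 lookahead=$ remaining=[$]
Step 25: reduce T->F. Stack=[E - T] ptr=11 lookahead=$ remaining=[$]
Step 26: reduce E->E - T. Stack=[E] ptr=11 lookahead=$ remaining=[$]
Step 27: accept. Stack=[E] ptr=11 lookahead=$ remaining=[$]

Answer: never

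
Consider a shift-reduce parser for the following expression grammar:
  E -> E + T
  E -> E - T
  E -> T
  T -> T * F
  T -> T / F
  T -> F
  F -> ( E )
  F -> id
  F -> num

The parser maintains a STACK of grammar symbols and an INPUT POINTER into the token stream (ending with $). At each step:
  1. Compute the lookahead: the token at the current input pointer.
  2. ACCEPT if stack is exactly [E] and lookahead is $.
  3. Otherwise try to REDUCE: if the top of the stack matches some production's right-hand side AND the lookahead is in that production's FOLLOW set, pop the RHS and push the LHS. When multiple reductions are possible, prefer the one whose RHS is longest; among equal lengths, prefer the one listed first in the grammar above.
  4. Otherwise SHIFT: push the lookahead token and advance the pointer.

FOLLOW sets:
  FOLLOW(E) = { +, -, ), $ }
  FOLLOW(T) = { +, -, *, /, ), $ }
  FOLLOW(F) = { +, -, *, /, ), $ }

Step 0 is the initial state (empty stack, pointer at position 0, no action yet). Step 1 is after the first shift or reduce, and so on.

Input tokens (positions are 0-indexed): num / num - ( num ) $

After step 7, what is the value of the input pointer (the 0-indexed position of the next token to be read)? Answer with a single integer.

Answer: 3

Derivation:
Step 1: shift num. Stack=[num] ptr=1 lookahead=/ remaining=[/ num - ( num ) $]
Step 2: reduce F->num. Stack=[F] ptr=1 lookahead=/ remaining=[/ num - ( num ) $]
Step 3: reduce T->F. Stack=[T] ptr=1 lookahead=/ remaining=[/ num - ( num ) $]
Step 4: shift /. Stack=[T /] ptr=2 lookahead=num remaining=[num - ( num ) $]
Step 5: shift num. Stack=[T / num] ptr=3 lookahead=- remaining=[- ( num ) $]
Step 6: reduce F->num. Stack=[T / F] ptr=3 lookahead=- remaining=[- ( num ) $]
Step 7: reduce T->T / F. Stack=[T] ptr=3 lookahead=- remaining=[- ( num ) $]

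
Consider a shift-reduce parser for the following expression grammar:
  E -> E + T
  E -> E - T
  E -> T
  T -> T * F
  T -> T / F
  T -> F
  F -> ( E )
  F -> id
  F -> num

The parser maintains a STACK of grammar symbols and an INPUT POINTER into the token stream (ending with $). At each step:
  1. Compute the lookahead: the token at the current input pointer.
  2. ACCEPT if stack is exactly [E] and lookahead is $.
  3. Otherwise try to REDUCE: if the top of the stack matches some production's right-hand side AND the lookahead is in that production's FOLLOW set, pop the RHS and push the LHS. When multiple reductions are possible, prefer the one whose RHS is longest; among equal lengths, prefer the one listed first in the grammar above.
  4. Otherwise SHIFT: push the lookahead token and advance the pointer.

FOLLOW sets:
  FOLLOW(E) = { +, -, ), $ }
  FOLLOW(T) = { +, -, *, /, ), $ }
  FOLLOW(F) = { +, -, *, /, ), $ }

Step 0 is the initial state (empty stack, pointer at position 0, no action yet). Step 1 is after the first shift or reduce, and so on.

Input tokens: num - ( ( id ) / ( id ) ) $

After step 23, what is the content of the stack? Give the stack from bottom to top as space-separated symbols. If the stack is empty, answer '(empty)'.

Answer: E - ( T

Derivation:
Step 1: shift num. Stack=[num] ptr=1 lookahead=- remaining=[- ( ( id ) / ( id ) ) $]
Step 2: reduce F->num. Stack=[F] ptr=1 lookahead=- remaining=[- ( ( id ) / ( id ) ) $]
Step 3: reduce T->F. Stack=[T] ptr=1 lookahead=- remaining=[- ( ( id ) / ( id ) ) $]
Step 4: reduce E->T. Stack=[E] ptr=1 lookahead=- remaining=[- ( ( id ) / ( id ) ) $]
Step 5: shift -. Stack=[E -] ptr=2 lookahead=( remaining=[( ( id ) / ( id ) ) $]
Step 6: shift (. Stack=[E - (] ptr=3 lookahead=( remaining=[( id ) / ( id ) ) $]
Step 7: shift (. Stack=[E - ( (] ptr=4 lookahead=id remaining=[id ) / ( id ) ) $]
Step 8: shift id. Stack=[E - ( ( id] ptr=5 lookahead=) remaining=[) / ( id ) ) $]
Step 9: reduce F->id. Stack=[E - ( ( F] ptr=5 lookahead=) remaining=[) / ( id ) ) $]
Step 10: reduce T->F. Stack=[E - ( ( T] ptr=5 lookahead=) remaining=[) / ( id ) ) $]
Step 11: reduce E->T. Stack=[E - ( ( E] ptr=5 lookahead=) remaining=[) / ( id ) ) $]
Step 12: shift ). Stack=[E - ( ( E )] ptr=6 lookahead=/ remaining=[/ ( id ) ) $]
Step 13: reduce F->( E ). Stack=[E - ( F] ptr=6 lookahead=/ remaining=[/ ( id ) ) $]
Step 14: reduce T->F. Stack=[E - ( T] ptr=6 lookahead=/ remaining=[/ ( id ) ) $]
Step 15: shift /. Stack=[E - ( T /] ptr=7 lookahead=( remaining=[( id ) ) $]
Step 16: shift (. Stack=[E - ( T / (] ptr=8 lookahead=id remaining=[id ) ) $]
Step 17: shift id. Stack=[E - ( T / ( id] ptr=9 lookahead=) remaining=[) ) $]
Step 18: reduce F->id. Stack=[E - ( T / ( F] ptr=9 lookahead=) remaining=[) ) $]
Step 19: reduce T->F. Stack=[E - ( T / ( T] ptr=9 lookahead=) remaining=[) ) $]
Step 20: reduce E->T. Stack=[E - ( T / ( E] ptr=9 lookahead=) remaining=[) ) $]
Step 21: shift ). Stack=[E - ( T / ( E )] ptr=10 lookahead=) remaining=[) $]
Step 22: reduce F->( E ). Stack=[E - ( T / F] ptr=10 lookahead=) remaining=[) $]
Step 23: reduce T->T / F. Stack=[E - ( T] ptr=10 lookahead=) remaining=[) $]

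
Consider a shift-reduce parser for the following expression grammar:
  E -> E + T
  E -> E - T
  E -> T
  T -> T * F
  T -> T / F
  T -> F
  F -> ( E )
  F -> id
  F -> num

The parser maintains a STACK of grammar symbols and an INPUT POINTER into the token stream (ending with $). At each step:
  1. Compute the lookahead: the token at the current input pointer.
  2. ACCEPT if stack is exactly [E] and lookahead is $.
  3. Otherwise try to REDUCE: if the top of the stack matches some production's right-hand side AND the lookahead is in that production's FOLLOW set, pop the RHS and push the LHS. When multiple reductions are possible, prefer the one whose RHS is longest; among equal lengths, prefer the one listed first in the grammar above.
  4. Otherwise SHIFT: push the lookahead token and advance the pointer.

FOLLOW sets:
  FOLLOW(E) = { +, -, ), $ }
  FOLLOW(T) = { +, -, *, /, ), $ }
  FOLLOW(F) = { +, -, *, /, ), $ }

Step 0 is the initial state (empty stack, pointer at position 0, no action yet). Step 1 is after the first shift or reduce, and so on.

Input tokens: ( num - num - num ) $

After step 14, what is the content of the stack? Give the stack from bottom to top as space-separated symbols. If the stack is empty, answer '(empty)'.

Step 1: shift (. Stack=[(] ptr=1 lookahead=num remaining=[num - num - num ) $]
Step 2: shift num. Stack=[( num] ptr=2 lookahead=- remaining=[- num - num ) $]
Step 3: reduce F->num. Stack=[( F] ptr=2 lookahead=- remaining=[- num - num ) $]
Step 4: reduce T->F. Stack=[( T] ptr=2 lookahead=- remaining=[- num - num ) $]
Step 5: reduce E->T. Stack=[( E] ptr=2 lookahead=- remaining=[- num - num ) $]
Step 6: shift -. Stack=[( E -] ptr=3 lookahead=num remaining=[num - num ) $]
Step 7: shift num. Stack=[( E - num] ptr=4 lookahead=- remaining=[- num ) $]
Step 8: reduce F->num. Stack=[( E - F] ptr=4 lookahead=- remaining=[- num ) $]
Step 9: reduce T->F. Stack=[( E - T] ptr=4 lookahead=- remaining=[- num ) $]
Step 10: reduce E->E - T. Stack=[( E] ptr=4 lookahead=- remaining=[- num ) $]
Step 11: shift -. Stack=[( E -] ptr=5 lookahead=num remaining=[num ) $]
Step 12: shift num. Stack=[( E - num] ptr=6 lookahead=) remaining=[) $]
Step 13: reduce F->num. Stack=[( E - F] ptr=6 lookahead=) remaining=[) $]
Step 14: reduce T->F. Stack=[( E - T] ptr=6 lookahead=) remaining=[) $]

Answer: ( E - T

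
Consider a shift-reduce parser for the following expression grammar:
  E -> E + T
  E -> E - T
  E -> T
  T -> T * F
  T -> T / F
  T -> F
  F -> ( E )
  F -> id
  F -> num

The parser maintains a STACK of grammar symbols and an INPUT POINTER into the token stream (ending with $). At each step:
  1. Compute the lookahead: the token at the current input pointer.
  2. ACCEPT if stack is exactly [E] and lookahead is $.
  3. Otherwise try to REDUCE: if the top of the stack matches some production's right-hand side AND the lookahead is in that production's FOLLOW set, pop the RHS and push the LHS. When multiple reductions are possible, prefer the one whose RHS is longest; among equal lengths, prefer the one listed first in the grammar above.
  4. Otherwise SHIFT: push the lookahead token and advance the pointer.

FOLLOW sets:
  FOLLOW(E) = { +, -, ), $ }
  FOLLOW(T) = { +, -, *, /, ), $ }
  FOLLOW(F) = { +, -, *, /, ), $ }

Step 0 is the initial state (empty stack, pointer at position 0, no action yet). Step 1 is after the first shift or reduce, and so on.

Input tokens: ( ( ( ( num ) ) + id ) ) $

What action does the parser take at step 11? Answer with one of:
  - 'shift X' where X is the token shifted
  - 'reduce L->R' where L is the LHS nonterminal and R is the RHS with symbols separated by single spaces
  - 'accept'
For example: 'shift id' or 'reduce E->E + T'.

Answer: reduce T->F

Derivation:
Step 1: shift (. Stack=[(] ptr=1 lookahead=( remaining=[( ( ( num ) ) + id ) ) $]
Step 2: shift (. Stack=[( (] ptr=2 lookahead=( remaining=[( ( num ) ) + id ) ) $]
Step 3: shift (. Stack=[( ( (] ptr=3 lookahead=( remaining=[( num ) ) + id ) ) $]
Step 4: shift (. Stack=[( ( ( (] ptr=4 lookahead=num remaining=[num ) ) + id ) ) $]
Step 5: shift num. Stack=[( ( ( ( num] ptr=5 lookahead=) remaining=[) ) + id ) ) $]
Step 6: reduce F->num. Stack=[( ( ( ( F] ptr=5 lookahead=) remaining=[) ) + id ) ) $]
Step 7: reduce T->F. Stack=[( ( ( ( T] ptr=5 lookahead=) remaining=[) ) + id ) ) $]
Step 8: reduce E->T. Stack=[( ( ( ( E] ptr=5 lookahead=) remaining=[) ) + id ) ) $]
Step 9: shift ). Stack=[( ( ( ( E )] ptr=6 lookahead=) remaining=[) + id ) ) $]
Step 10: reduce F->( E ). Stack=[( ( ( F] ptr=6 lookahead=) remaining=[) + id ) ) $]
Step 11: reduce T->F. Stack=[( ( ( T] ptr=6 lookahead=) remaining=[) + id ) ) $]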